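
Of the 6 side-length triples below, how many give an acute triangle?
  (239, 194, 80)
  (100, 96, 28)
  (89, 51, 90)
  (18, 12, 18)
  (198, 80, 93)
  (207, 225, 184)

(239,194,80): 80²+194² = 44036 < 57121 = 239² → obtuse
(100,96,28): 28²+96² = 10000 = 100² → right
(89,51,90): 51²+89² = 10522 > 8100 = 90² → acute
(18,12,18): 12²+18² = 468 > 324 = 18² → acute
(198,80,93): 80+93 ≤ 198, not a triangle
(207,225,184): 184²+207² = 76705 > 50625 = 225² → acute
3 of the 6 are acute.

3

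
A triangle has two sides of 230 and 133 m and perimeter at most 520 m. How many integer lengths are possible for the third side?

60

Triangle inequality: 97 < x < 363. Perimeter ≤ 520 gives x ≤ 520 − 230 − 133 = 157.
So 97 < x ≤ 157; integers 98 through 157: 60 values.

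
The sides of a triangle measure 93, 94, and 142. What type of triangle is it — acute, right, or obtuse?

obtuse

Compare the square of the longest side to the sum of squares of the other two: 93² + 94² = 17485 < 20164 = 142².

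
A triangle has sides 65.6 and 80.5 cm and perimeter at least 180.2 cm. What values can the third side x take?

Triangle inequality alone gives 14.9 < x < 146.1.
The perimeter condition gives x ≥ 180.2 − 65.6 − 80.5 = 34.1.
Intersecting the two: 34.1 ≤ x < 146.1.

34.1 ≤ x < 146.1 cm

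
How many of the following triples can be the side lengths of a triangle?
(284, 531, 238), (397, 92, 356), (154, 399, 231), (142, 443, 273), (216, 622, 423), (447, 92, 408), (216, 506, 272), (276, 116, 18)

(238,284,531): 238+284 ≤ 531 → not valid
(92,356,397): 92+356 > 397 → valid
(154,231,399): 154+231 ≤ 399 → not valid
(142,273,443): 142+273 ≤ 443 → not valid
(216,423,622): 216+423 > 622 → valid
(92,408,447): 92+408 > 447 → valid
(216,272,506): 216+272 ≤ 506 → not valid
(18,116,276): 18+116 ≤ 276 → not valid
3 of the 8 triples form a triangle.

3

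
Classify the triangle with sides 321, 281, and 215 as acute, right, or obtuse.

acute

Compare the square of the longest side to the sum of squares of the other two: 215² + 281² = 125186 > 103041 = 321².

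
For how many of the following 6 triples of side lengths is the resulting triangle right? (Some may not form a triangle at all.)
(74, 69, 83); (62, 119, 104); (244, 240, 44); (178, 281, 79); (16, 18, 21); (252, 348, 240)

2

(74,69,83): 69²+74² = 10237 > 6889 = 83² → acute
(62,119,104): 62²+104² = 14660 > 14161 = 119² → acute
(244,240,44): 44²+240² = 59536 = 244² → right
(178,281,79): 79+178 ≤ 281, not a triangle
(16,18,21): 16²+18² = 580 > 441 = 21² → acute
(252,348,240): 240²+252² = 121104 = 348² → right
2 of the 6 are right.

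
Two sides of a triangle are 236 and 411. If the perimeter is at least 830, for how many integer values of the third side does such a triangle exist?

464

Triangle inequality: 175 < x < 647. Perimeter ≥ 830 gives x ≥ 830 − 236 − 411 = 183.
So 183 ≤ x < 647; integers 183 through 646: 464 values.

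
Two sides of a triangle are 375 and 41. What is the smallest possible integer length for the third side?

The third side must be strictly greater than |375 − 41| = 334.
The smallest integer above 334 is 335.

335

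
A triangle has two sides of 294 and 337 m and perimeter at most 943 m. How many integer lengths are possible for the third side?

269

Triangle inequality: 43 < x < 631. Perimeter ≤ 943 gives x ≤ 943 − 294 − 337 = 312.
So 43 < x ≤ 312; integers 44 through 312: 269 values.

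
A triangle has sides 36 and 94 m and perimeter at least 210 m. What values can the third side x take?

Triangle inequality alone gives 58 < x < 130.
The perimeter condition gives x ≥ 210 − 36 − 94 = 80.
Intersecting the two: 80 ≤ x < 130.

80 ≤ x < 130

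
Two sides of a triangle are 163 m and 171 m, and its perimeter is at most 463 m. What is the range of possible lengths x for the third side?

8 < x ≤ 129

Triangle inequality alone gives 8 < x < 334.
The perimeter condition gives x ≤ 463 − 163 − 171 = 129.
Intersecting the two: 8 < x ≤ 129.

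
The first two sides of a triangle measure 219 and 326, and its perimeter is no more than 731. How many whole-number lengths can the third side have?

79

Triangle inequality: 107 < x < 545. Perimeter ≤ 731 gives x ≤ 731 − 219 − 326 = 186.
So 107 < x ≤ 186; integers 108 through 186: 79 values.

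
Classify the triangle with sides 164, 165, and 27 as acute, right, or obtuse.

Compare the square of the longest side to the sum of squares of the other two: 27² + 164² = 27625 > 27225 = 165².

acute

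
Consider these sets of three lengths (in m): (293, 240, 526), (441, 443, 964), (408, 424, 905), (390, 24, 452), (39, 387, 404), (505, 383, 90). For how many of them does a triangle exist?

2

(240,293,526): 240+293 > 526 → valid
(441,443,964): 441+443 ≤ 964 → not valid
(408,424,905): 408+424 ≤ 905 → not valid
(24,390,452): 24+390 ≤ 452 → not valid
(39,387,404): 39+387 > 404 → valid
(90,383,505): 90+383 ≤ 505 → not valid
2 of the 6 triples form a triangle.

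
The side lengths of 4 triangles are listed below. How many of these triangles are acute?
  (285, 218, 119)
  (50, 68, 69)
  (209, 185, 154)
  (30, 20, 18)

2

(285,218,119): 119²+218² = 61685 < 81225 = 285² → obtuse
(50,68,69): 50²+68² = 7124 > 4761 = 69² → acute
(209,185,154): 154²+185² = 57941 > 43681 = 209² → acute
(30,20,18): 18²+20² = 724 < 900 = 30² → obtuse
2 of the 4 are acute.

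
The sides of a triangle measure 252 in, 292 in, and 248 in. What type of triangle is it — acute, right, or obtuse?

Compare the square of the longest side to the sum of squares of the other two: 248² + 252² = 125008 > 85264 = 292².

acute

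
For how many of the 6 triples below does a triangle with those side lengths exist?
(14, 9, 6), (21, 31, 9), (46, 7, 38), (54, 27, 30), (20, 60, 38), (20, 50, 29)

2

(6,9,14): 6+9 > 14 → valid
(9,21,31): 9+21 ≤ 31 → not valid
(7,38,46): 7+38 ≤ 46 → not valid
(27,30,54): 27+30 > 54 → valid
(20,38,60): 20+38 ≤ 60 → not valid
(20,29,50): 20+29 ≤ 50 → not valid
2 of the 6 triples form a triangle.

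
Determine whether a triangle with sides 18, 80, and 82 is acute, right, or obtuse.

Compare the square of the longest side to the sum of squares of the other two: 18² + 80² = 6724 = 82².

right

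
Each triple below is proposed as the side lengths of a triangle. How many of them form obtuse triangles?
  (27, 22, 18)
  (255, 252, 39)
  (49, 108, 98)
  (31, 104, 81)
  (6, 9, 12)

2

(27,22,18): 18²+22² = 808 > 729 = 27² → acute
(255,252,39): 39²+252² = 65025 = 255² → right
(49,108,98): 49²+98² = 12005 > 11664 = 108² → acute
(31,104,81): 31²+81² = 7522 < 10816 = 104² → obtuse
(6,9,12): 6²+9² = 117 < 144 = 12² → obtuse
2 of the 5 are obtuse.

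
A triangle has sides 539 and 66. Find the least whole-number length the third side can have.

474

The third side must be strictly greater than |539 − 66| = 473.
The smallest integer above 473 is 474.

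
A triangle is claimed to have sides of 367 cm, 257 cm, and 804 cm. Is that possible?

The longest side is 804, but the other two sum to only 624.
624 < 804, so the triangle inequality fails.

No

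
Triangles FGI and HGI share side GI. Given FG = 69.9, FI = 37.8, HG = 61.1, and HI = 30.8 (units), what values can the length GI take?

From triangle FGI: |69.9 − 37.8| < GI < 69.9 + 37.8, i.e. 32.1 < GI < 107.7.
From triangle HGI: 30.3 < GI < 91.9.
Both must hold, so GI lies in the intersection.

32.1 < GI < 91.9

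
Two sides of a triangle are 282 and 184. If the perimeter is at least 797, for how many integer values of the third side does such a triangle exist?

135

Triangle inequality: 98 < x < 466. Perimeter ≥ 797 gives x ≥ 797 − 282 − 184 = 331.
So 331 ≤ x < 466; integers 331 through 465: 135 values.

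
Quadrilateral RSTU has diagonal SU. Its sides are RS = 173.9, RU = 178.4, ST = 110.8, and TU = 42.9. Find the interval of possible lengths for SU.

From triangle RSU: |173.9 − 178.4| < SU < 173.9 + 178.4, i.e. 4.5 < SU < 352.3.
From triangle TSU: 67.9 < SU < 153.7.
Both must hold, so SU lies in the intersection.

67.9 < SU < 153.7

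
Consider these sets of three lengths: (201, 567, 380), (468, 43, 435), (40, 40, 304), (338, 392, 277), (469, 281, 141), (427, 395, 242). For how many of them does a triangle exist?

(201,380,567): 201+380 > 567 → valid
(43,435,468): 43+435 > 468 → valid
(40,40,304): 40+40 ≤ 304 → not valid
(277,338,392): 277+338 > 392 → valid
(141,281,469): 141+281 ≤ 469 → not valid
(242,395,427): 242+395 > 427 → valid
4 of the 6 triples form a triangle.

4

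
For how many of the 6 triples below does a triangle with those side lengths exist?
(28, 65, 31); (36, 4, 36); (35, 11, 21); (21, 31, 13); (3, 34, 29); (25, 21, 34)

3

(28,31,65): 28+31 ≤ 65 → not valid
(4,36,36): 4+36 > 36 → valid
(11,21,35): 11+21 ≤ 35 → not valid
(13,21,31): 13+21 > 31 → valid
(3,29,34): 3+29 ≤ 34 → not valid
(21,25,34): 21+25 > 34 → valid
3 of the 6 triples form a triangle.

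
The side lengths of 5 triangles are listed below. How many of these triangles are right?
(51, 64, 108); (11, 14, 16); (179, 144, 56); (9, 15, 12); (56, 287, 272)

(51,64,108): 51²+64² = 6697 < 11664 = 108² → obtuse
(11,14,16): 11²+14² = 317 > 256 = 16² → acute
(179,144,56): 56²+144² = 23872 < 32041 = 179² → obtuse
(9,15,12): 9²+12² = 225 = 15² → right
(56,287,272): 56²+272² = 77120 < 82369 = 287² → obtuse
1 of the 5 is right.

1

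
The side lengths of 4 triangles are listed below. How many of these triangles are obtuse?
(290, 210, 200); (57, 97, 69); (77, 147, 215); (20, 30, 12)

(290,210,200): 200²+210² = 84100 = 290² → right
(57,97,69): 57²+69² = 8010 < 9409 = 97² → obtuse
(77,147,215): 77²+147² = 27538 < 46225 = 215² → obtuse
(20,30,12): 12²+20² = 544 < 900 = 30² → obtuse
3 of the 4 are obtuse.

3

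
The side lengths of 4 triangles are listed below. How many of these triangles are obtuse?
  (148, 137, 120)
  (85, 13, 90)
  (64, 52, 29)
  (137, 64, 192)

(148,137,120): 120²+137² = 33169 > 21904 = 148² → acute
(85,13,90): 13²+85² = 7394 < 8100 = 90² → obtuse
(64,52,29): 29²+52² = 3545 < 4096 = 64² → obtuse
(137,64,192): 64²+137² = 22865 < 36864 = 192² → obtuse
3 of the 4 are obtuse.

3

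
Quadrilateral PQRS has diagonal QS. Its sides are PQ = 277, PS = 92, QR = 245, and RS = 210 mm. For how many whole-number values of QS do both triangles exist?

From triangle PQS: 185 < QS < 369.
From triangle RQS: 35 < QS < 455.
Intersection: 185 < QS < 369, so integers 186 through 368: 183 values.

183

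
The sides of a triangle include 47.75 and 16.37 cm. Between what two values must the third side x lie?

By the triangle inequality, x must be less than 47.75 + 16.37 = 64.12 and greater than |47.75 − 16.37| = 31.38.

31.38 < x < 64.12 (cm)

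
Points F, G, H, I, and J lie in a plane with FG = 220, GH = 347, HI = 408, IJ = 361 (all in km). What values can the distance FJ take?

The maximum is all hops collinear in one direction: 220 + 347 + 408 + 361 = 1336.
The longest hop is 408; the others sum to 928. Since 408 ≤ 928, the path can fold back on itself completely, so the minimum distance is 0.

0 ≤ FJ ≤ 1336 km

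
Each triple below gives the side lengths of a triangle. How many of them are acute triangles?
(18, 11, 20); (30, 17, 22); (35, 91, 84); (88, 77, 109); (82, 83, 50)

(18,11,20): 11²+18² = 445 > 400 = 20² → acute
(30,17,22): 17²+22² = 773 < 900 = 30² → obtuse
(35,91,84): 35²+84² = 8281 = 91² → right
(88,77,109): 77²+88² = 13673 > 11881 = 109² → acute
(82,83,50): 50²+82² = 9224 > 6889 = 83² → acute
3 of the 5 are acute.

3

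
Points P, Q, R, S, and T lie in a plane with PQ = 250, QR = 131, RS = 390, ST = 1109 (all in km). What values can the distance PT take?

338 ≤ PT ≤ 1880 km

The maximum is all hops collinear in one direction: 250 + 131 + 390 + 1109 = 1880.
The longest hop is 1109; the others sum to 771. Folding the others back against it leaves at least 1109 − 771 = 338.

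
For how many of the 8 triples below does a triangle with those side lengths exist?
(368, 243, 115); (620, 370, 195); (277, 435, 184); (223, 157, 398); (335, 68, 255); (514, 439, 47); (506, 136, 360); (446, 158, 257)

1

(115,243,368): 115+243 ≤ 368 → not valid
(195,370,620): 195+370 ≤ 620 → not valid
(184,277,435): 184+277 > 435 → valid
(157,223,398): 157+223 ≤ 398 → not valid
(68,255,335): 68+255 ≤ 335 → not valid
(47,439,514): 47+439 ≤ 514 → not valid
(136,360,506): 136+360 ≤ 506 → not valid
(158,257,446): 158+257 ≤ 446 → not valid
1 of the 8 triples forms a triangle.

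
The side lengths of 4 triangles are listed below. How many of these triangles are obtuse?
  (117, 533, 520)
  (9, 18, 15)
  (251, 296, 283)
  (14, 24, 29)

(117,533,520): 117²+520² = 284089 = 533² → right
(9,18,15): 9²+15² = 306 < 324 = 18² → obtuse
(251,296,283): 251²+283² = 143090 > 87616 = 296² → acute
(14,24,29): 14²+24² = 772 < 841 = 29² → obtuse
2 of the 4 are obtuse.

2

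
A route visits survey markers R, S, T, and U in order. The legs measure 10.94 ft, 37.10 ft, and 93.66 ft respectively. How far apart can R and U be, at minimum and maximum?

45.62 ≤ RU ≤ 141.70 ft

The maximum is all hops collinear in one direction: 10.94 + 37.10 + 93.66 = 141.70.
The longest hop is 93.66; the others sum to 48.04. Folding the others back against it leaves at least 93.66 − 48.04 = 45.62.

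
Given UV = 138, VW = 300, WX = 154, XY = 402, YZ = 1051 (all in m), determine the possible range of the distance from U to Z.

57 ≤ UZ ≤ 2045 m

The maximum is all hops collinear in one direction: 138 + 300 + 154 + 402 + 1051 = 2045.
The longest hop is 1051; the others sum to 994. Folding the others back against it leaves at least 1051 − 994 = 57.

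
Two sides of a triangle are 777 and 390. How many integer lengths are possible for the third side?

779

The third side lies in the open interval (387, 1167).
Integers from 388 to 1166 inclusive: 1166 − 388 + 1 = 779.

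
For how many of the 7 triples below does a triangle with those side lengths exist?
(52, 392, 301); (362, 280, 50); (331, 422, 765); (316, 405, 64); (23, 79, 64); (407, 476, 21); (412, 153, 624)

1

(52,301,392): 52+301 ≤ 392 → not valid
(50,280,362): 50+280 ≤ 362 → not valid
(331,422,765): 331+422 ≤ 765 → not valid
(64,316,405): 64+316 ≤ 405 → not valid
(23,64,79): 23+64 > 79 → valid
(21,407,476): 21+407 ≤ 476 → not valid
(153,412,624): 153+412 ≤ 624 → not valid
1 of the 7 triples forms a triangle.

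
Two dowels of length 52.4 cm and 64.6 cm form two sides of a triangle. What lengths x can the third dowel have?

12.2 < x < 117.0 (cm)

By the triangle inequality, x must be less than 52.4 + 64.6 = 117.0 and greater than |52.4 − 64.6| = 12.2.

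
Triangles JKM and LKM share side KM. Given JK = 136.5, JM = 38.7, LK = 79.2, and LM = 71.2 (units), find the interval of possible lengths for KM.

From triangle JKM: |136.5 − 38.7| < KM < 136.5 + 38.7, i.e. 97.8 < KM < 175.2.
From triangle LKM: 8.0 < KM < 150.4.
Both must hold, so KM lies in the intersection.

97.8 < KM < 150.4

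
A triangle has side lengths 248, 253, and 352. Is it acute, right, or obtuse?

Compare the square of the longest side to the sum of squares of the other two: 248² + 253² = 125513 > 123904 = 352².

acute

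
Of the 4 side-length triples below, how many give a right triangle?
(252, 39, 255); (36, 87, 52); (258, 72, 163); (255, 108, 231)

(252,39,255): 39²+252² = 65025 = 255² → right
(36,87,52): 36²+52² = 4000 < 7569 = 87² → obtuse
(258,72,163): 72+163 ≤ 258, not a triangle
(255,108,231): 108²+231² = 65025 = 255² → right
2 of the 4 are right.

2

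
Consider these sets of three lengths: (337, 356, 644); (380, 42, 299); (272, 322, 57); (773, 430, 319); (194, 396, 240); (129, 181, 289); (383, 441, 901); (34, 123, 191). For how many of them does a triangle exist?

4

(337,356,644): 337+356 > 644 → valid
(42,299,380): 42+299 ≤ 380 → not valid
(57,272,322): 57+272 > 322 → valid
(319,430,773): 319+430 ≤ 773 → not valid
(194,240,396): 194+240 > 396 → valid
(129,181,289): 129+181 > 289 → valid
(383,441,901): 383+441 ≤ 901 → not valid
(34,123,191): 34+123 ≤ 191 → not valid
4 of the 8 triples form a triangle.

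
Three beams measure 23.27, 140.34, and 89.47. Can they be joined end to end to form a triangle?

The longest side is 140.34, but the other two sum to only 112.74.
112.74 < 140.34, so the triangle inequality fails.

No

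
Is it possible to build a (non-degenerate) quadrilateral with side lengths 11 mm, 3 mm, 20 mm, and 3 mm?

No

For a quadrilateral, each side must be shorter than the sum of the others.
Here the longest side is 20, but the remaining 3 sides sum to only 17.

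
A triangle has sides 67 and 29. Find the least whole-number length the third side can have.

The third side must be strictly greater than |67 − 29| = 38.
The smallest integer above 38 is 39.

39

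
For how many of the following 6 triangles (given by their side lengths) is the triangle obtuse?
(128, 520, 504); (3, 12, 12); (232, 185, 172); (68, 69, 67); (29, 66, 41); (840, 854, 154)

1

(128,520,504): 128²+504² = 270400 = 520² → right
(3,12,12): 3²+12² = 153 > 144 = 12² → acute
(232,185,172): 172²+185² = 63809 > 53824 = 232² → acute
(68,69,67): 67²+68² = 9113 > 4761 = 69² → acute
(29,66,41): 29²+41² = 2522 < 4356 = 66² → obtuse
(840,854,154): 154²+840² = 729316 = 854² → right
1 of the 6 is obtuse.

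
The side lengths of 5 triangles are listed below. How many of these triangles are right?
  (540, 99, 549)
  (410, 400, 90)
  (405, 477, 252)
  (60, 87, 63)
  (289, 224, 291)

4

(540,99,549): 99²+540² = 301401 = 549² → right
(410,400,90): 90²+400² = 168100 = 410² → right
(405,477,252): 252²+405² = 227529 = 477² → right
(60,87,63): 60²+63² = 7569 = 87² → right
(289,224,291): 224²+289² = 133697 > 84681 = 291² → acute
4 of the 5 are right.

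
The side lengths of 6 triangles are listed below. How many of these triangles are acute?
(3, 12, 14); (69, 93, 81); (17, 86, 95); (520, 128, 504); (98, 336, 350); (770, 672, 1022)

(3,12,14): 3²+12² = 153 < 196 = 14² → obtuse
(69,93,81): 69²+81² = 11322 > 8649 = 93² → acute
(17,86,95): 17²+86² = 7685 < 9025 = 95² → obtuse
(520,128,504): 128²+504² = 270400 = 520² → right
(98,336,350): 98²+336² = 122500 = 350² → right
(770,672,1022): 672²+770² = 1044484 = 1022² → right
1 of the 6 is acute.

1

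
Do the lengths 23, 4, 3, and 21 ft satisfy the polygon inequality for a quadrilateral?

Yes

A quadrilateral exists iff every side is shorter than the sum of the others — equivalently, the longest side is less than the sum of the rest.
Longest side 23 < 28 (sum of the remaining 3), so yes.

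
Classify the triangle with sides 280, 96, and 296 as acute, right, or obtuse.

Compare the square of the longest side to the sum of squares of the other two: 96² + 280² = 87616 = 296².

right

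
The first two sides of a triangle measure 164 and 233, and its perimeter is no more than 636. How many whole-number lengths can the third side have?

170

Triangle inequality: 69 < x < 397. Perimeter ≤ 636 gives x ≤ 636 − 164 − 233 = 239.
So 69 < x ≤ 239; integers 70 through 239: 170 values.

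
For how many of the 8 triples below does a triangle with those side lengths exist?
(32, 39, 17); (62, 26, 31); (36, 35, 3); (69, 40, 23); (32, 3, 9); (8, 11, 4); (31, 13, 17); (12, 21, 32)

(17,32,39): 17+32 > 39 → valid
(26,31,62): 26+31 ≤ 62 → not valid
(3,35,36): 3+35 > 36 → valid
(23,40,69): 23+40 ≤ 69 → not valid
(3,9,32): 3+9 ≤ 32 → not valid
(4,8,11): 4+8 > 11 → valid
(13,17,31): 13+17 ≤ 31 → not valid
(12,21,32): 12+21 > 32 → valid
4 of the 8 triples form a triangle.

4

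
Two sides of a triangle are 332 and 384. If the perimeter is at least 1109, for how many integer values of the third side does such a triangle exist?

Triangle inequality: 52 < x < 716. Perimeter ≥ 1109 gives x ≥ 1109 − 332 − 384 = 393.
So 393 ≤ x < 716; integers 393 through 715: 323 values.

323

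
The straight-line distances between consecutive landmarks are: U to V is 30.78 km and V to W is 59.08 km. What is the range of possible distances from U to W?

By the triangle inequality, |30.78 − 59.08| ≤ UW ≤ 30.78 + 59.08.

28.30 ≤ UW ≤ 89.86 km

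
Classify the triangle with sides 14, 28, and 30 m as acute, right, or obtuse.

Compare the square of the longest side to the sum of squares of the other two: 14² + 28² = 980 > 900 = 30².

acute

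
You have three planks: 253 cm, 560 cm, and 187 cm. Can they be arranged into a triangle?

No

The longest side is 560, but the other two sum to only 440.
440 < 560, so the triangle inequality fails.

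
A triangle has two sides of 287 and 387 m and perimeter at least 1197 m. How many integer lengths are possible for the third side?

Triangle inequality: 100 < x < 674. Perimeter ≥ 1197 gives x ≥ 1197 − 287 − 387 = 523.
So 523 ≤ x < 674; integers 523 through 673: 151 values.

151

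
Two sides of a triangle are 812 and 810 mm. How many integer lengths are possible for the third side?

1619

The third side lies in the open interval (2, 1622).
Integers from 3 to 1621 inclusive: 1621 − 3 + 1 = 1619.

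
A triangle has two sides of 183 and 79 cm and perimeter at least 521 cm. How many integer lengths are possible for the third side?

3

Triangle inequality: 104 < x < 262. Perimeter ≥ 521 gives x ≥ 521 − 183 − 79 = 259.
So 259 ≤ x < 262; integers 259 through 261: 3 values.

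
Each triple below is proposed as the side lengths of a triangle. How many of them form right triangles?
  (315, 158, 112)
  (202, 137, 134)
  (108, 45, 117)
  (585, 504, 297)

(315,158,112): 112+158 ≤ 315, not a triangle
(202,137,134): 134²+137² = 36725 < 40804 = 202² → obtuse
(108,45,117): 45²+108² = 13689 = 117² → right
(585,504,297): 297²+504² = 342225 = 585² → right
2 of the 4 are right.

2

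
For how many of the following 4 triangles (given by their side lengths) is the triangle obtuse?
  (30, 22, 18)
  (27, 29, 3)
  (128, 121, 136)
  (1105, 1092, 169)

(30,22,18): 18²+22² = 808 < 900 = 30² → obtuse
(27,29,3): 3²+27² = 738 < 841 = 29² → obtuse
(128,121,136): 121²+128² = 31025 > 18496 = 136² → acute
(1105,1092,169): 169²+1092² = 1221025 = 1105² → right
2 of the 4 are obtuse.

2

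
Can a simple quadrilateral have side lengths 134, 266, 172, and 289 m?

Yes

A quadrilateral exists iff every side is shorter than the sum of the others — equivalently, the longest side is less than the sum of the rest.
Longest side 289 < 572 (sum of the remaining 3), so yes.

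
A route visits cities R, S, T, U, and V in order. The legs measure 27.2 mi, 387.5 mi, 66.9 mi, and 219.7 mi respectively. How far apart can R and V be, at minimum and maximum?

The maximum is all hops collinear in one direction: 27.2 + 387.5 + 66.9 + 219.7 = 701.3.
The longest hop is 387.5; the others sum to 313.8. Folding the others back against it leaves at least 387.5 − 313.8 = 73.7.

73.7 ≤ RV ≤ 701.3 mi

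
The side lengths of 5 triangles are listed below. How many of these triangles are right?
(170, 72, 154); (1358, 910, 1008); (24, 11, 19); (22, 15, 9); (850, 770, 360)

3

(170,72,154): 72²+154² = 28900 = 170² → right
(1358,910,1008): 910²+1008² = 1844164 = 1358² → right
(24,11,19): 11²+19² = 482 < 576 = 24² → obtuse
(22,15,9): 9²+15² = 306 < 484 = 22² → obtuse
(850,770,360): 360²+770² = 722500 = 850² → right
3 of the 5 are right.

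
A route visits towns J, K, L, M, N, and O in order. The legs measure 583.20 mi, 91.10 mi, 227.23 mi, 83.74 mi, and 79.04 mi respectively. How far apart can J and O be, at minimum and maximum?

102.09 ≤ JO ≤ 1064.31 mi

The maximum is all hops collinear in one direction: 583.20 + 91.10 + 227.23 + 83.74 + 79.04 = 1064.31.
The longest hop is 583.20; the others sum to 481.11. Folding the others back against it leaves at least 583.20 − 481.11 = 102.09.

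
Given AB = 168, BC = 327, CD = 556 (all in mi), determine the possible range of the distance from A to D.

The maximum is all hops collinear in one direction: 168 + 327 + 556 = 1051.
The longest hop is 556; the others sum to 495. Folding the others back against it leaves at least 556 − 495 = 61.

61 ≤ AD ≤ 1051 mi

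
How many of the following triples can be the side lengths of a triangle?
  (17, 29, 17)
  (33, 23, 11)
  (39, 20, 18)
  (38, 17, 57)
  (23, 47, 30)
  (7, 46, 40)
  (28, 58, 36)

5

(17,17,29): 17+17 > 29 → valid
(11,23,33): 11+23 > 33 → valid
(18,20,39): 18+20 ≤ 39 → not valid
(17,38,57): 17+38 ≤ 57 → not valid
(23,30,47): 23+30 > 47 → valid
(7,40,46): 7+40 > 46 → valid
(28,36,58): 28+36 > 58 → valid
5 of the 7 triples form a triangle.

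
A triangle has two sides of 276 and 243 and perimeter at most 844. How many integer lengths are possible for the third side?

292

Triangle inequality: 33 < x < 519. Perimeter ≤ 844 gives x ≤ 844 − 276 − 243 = 325.
So 33 < x ≤ 325; integers 34 through 325: 292 values.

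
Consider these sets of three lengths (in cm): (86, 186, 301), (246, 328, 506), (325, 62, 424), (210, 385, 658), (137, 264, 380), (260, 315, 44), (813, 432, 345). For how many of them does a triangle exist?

(86,186,301): 86+186 ≤ 301 → not valid
(246,328,506): 246+328 > 506 → valid
(62,325,424): 62+325 ≤ 424 → not valid
(210,385,658): 210+385 ≤ 658 → not valid
(137,264,380): 137+264 > 380 → valid
(44,260,315): 44+260 ≤ 315 → not valid
(345,432,813): 345+432 ≤ 813 → not valid
2 of the 7 triples form a triangle.

2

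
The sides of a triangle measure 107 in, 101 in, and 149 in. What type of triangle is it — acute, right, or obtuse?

obtuse

Compare the square of the longest side to the sum of squares of the other two: 101² + 107² = 21650 < 22201 = 149².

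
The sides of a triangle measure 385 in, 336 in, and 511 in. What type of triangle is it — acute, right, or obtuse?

right

Compare the square of the longest side to the sum of squares of the other two: 336² + 385² = 261121 = 511².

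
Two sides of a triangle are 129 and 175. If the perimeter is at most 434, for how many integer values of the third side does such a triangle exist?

Triangle inequality: 46 < x < 304. Perimeter ≤ 434 gives x ≤ 434 − 129 − 175 = 130.
So 46 < x ≤ 130; integers 47 through 130: 84 values.

84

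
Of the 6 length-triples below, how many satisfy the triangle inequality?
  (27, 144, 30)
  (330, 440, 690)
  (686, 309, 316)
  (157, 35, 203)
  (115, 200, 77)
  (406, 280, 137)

(27,30,144): 27+30 ≤ 144 → not valid
(330,440,690): 330+440 > 690 → valid
(309,316,686): 309+316 ≤ 686 → not valid
(35,157,203): 35+157 ≤ 203 → not valid
(77,115,200): 77+115 ≤ 200 → not valid
(137,280,406): 137+280 > 406 → valid
2 of the 6 triples form a triangle.

2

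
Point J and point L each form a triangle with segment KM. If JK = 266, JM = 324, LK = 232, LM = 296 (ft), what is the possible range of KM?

From triangle JKM: |266 − 324| < KM < 266 + 324, i.e. 58 < KM < 590.
From triangle LKM: 64 < KM < 528.
Both must hold, so KM lies in the intersection.

64 < KM < 528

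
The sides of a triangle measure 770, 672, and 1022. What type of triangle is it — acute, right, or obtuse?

Compare the square of the longest side to the sum of squares of the other two: 672² + 770² = 1044484 = 1022².

right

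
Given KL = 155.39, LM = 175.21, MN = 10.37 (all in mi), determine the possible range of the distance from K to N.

The maximum is all hops collinear in one direction: 155.39 + 175.21 + 10.37 = 340.97.
The longest hop is 175.21; the others sum to 165.76. Folding the others back against it leaves at least 175.21 − 165.76 = 9.45.

9.45 ≤ KN ≤ 340.97 mi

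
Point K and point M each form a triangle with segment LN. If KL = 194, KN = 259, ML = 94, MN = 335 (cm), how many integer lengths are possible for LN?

187

From triangle KLN: 65 < LN < 453.
From triangle MLN: 241 < LN < 429.
Intersection: 241 < LN < 429, so integers 242 through 428: 187 values.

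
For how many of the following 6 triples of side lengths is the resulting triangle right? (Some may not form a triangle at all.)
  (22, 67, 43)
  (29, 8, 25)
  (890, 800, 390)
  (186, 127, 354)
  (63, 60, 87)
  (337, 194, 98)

(22,67,43): 22+43 ≤ 67, not a triangle
(29,8,25): 8²+25² = 689 < 841 = 29² → obtuse
(890,800,390): 390²+800² = 792100 = 890² → right
(186,127,354): 127+186 ≤ 354, not a triangle
(63,60,87): 60²+63² = 7569 = 87² → right
(337,194,98): 98+194 ≤ 337, not a triangle
2 of the 6 are right.

2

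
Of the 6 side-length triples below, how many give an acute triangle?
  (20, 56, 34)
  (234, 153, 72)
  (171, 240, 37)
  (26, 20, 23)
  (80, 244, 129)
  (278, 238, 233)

(20,56,34): 20+34 ≤ 56, not a triangle
(234,153,72): 72+153 ≤ 234, not a triangle
(171,240,37): 37+171 ≤ 240, not a triangle
(26,20,23): 20²+23² = 929 > 676 = 26² → acute
(80,244,129): 80+129 ≤ 244, not a triangle
(278,238,233): 233²+238² = 110933 > 77284 = 278² → acute
2 of the 6 are acute.

2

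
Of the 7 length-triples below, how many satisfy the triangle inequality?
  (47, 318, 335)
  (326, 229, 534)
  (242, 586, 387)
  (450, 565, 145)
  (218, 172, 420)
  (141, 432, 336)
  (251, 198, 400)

(47,318,335): 47+318 > 335 → valid
(229,326,534): 229+326 > 534 → valid
(242,387,586): 242+387 > 586 → valid
(145,450,565): 145+450 > 565 → valid
(172,218,420): 172+218 ≤ 420 → not valid
(141,336,432): 141+336 > 432 → valid
(198,251,400): 198+251 > 400 → valid
6 of the 7 triples form a triangle.

6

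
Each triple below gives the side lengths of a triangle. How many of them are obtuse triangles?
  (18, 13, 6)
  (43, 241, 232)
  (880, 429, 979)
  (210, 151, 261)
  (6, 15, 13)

(18,13,6): 6²+13² = 205 < 324 = 18² → obtuse
(43,241,232): 43²+232² = 55673 < 58081 = 241² → obtuse
(880,429,979): 429²+880² = 958441 = 979² → right
(210,151,261): 151²+210² = 66901 < 68121 = 261² → obtuse
(6,15,13): 6²+13² = 205 < 225 = 15² → obtuse
4 of the 5 are obtuse.

4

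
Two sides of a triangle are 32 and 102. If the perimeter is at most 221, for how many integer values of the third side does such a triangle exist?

17

Triangle inequality: 70 < x < 134. Perimeter ≤ 221 gives x ≤ 221 − 32 − 102 = 87.
So 70 < x ≤ 87; integers 71 through 87: 17 values.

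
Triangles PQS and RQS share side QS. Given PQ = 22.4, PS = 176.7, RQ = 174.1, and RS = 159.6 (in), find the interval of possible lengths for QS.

154.3 < QS < 199.1

From triangle PQS: |22.4 − 176.7| < QS < 22.4 + 176.7, i.e. 154.3 < QS < 199.1.
From triangle RQS: 14.5 < QS < 333.7.
Both must hold, so QS lies in the intersection.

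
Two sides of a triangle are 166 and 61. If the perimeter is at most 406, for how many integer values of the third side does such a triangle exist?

Triangle inequality: 105 < x < 227. Perimeter ≤ 406 gives x ≤ 406 − 166 − 61 = 179.
So 105 < x ≤ 179; integers 106 through 179: 74 values.

74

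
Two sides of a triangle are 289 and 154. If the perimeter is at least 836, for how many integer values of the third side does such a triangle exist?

Triangle inequality: 135 < x < 443. Perimeter ≥ 836 gives x ≥ 836 − 289 − 154 = 393.
So 393 ≤ x < 443; integers 393 through 442: 50 values.

50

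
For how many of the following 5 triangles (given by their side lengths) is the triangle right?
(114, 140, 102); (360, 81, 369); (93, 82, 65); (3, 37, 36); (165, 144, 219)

2

(114,140,102): 102²+114² = 23400 > 19600 = 140² → acute
(360,81,369): 81²+360² = 136161 = 369² → right
(93,82,65): 65²+82² = 10949 > 8649 = 93² → acute
(3,37,36): 3²+36² = 1305 < 1369 = 37² → obtuse
(165,144,219): 144²+165² = 47961 = 219² → right
2 of the 5 are right.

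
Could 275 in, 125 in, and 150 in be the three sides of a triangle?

The two shorter sides sum to 275, exactly equal to the longest side 275.
That gives only a degenerate (flat) triangle — the inequality must be strict.

No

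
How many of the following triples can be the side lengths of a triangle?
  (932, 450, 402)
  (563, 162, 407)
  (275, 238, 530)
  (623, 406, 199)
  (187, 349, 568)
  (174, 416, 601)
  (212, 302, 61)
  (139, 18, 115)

1

(402,450,932): 402+450 ≤ 932 → not valid
(162,407,563): 162+407 > 563 → valid
(238,275,530): 238+275 ≤ 530 → not valid
(199,406,623): 199+406 ≤ 623 → not valid
(187,349,568): 187+349 ≤ 568 → not valid
(174,416,601): 174+416 ≤ 601 → not valid
(61,212,302): 61+212 ≤ 302 → not valid
(18,115,139): 18+115 ≤ 139 → not valid
1 of the 8 triples forms a triangle.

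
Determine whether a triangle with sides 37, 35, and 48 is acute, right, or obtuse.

acute

Compare the square of the longest side to the sum of squares of the other two: 35² + 37² = 2594 > 2304 = 48².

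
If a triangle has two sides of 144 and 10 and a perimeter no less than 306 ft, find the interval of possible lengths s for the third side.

Triangle inequality alone gives 134 < s < 154.
The perimeter condition gives s ≥ 306 − 144 − 10 = 152.
Intersecting the two: 152 ≤ s < 154.

152 ≤ s < 154 ft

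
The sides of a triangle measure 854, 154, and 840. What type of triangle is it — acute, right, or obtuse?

Compare the square of the longest side to the sum of squares of the other two: 154² + 840² = 729316 = 854².

right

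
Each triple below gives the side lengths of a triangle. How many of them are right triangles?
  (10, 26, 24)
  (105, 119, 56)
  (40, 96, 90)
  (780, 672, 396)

3

(10,26,24): 10²+24² = 676 = 26² → right
(105,119,56): 56²+105² = 14161 = 119² → right
(40,96,90): 40²+90² = 9700 > 9216 = 96² → acute
(780,672,396): 396²+672² = 608400 = 780² → right
3 of the 4 are right.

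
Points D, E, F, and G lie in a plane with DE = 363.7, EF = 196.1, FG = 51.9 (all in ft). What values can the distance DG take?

115.7 ≤ DG ≤ 611.7 ft

The maximum is all hops collinear in one direction: 363.7 + 196.1 + 51.9 = 611.7.
The longest hop is 363.7; the others sum to 248.0. Folding the others back against it leaves at least 363.7 − 248.0 = 115.7.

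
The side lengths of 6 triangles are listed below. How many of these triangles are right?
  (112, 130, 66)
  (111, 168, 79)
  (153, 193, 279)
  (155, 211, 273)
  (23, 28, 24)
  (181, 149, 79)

1

(112,130,66): 66²+112² = 16900 = 130² → right
(111,168,79): 79²+111² = 18562 < 28224 = 168² → obtuse
(153,193,279): 153²+193² = 60658 < 77841 = 279² → obtuse
(155,211,273): 155²+211² = 68546 < 74529 = 273² → obtuse
(23,28,24): 23²+24² = 1105 > 784 = 28² → acute
(181,149,79): 79²+149² = 28442 < 32761 = 181² → obtuse
1 of the 6 is right.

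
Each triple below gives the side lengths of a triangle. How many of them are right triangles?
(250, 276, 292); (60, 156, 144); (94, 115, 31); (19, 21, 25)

(250,276,292): 250²+276² = 138676 > 85264 = 292² → acute
(60,156,144): 60²+144² = 24336 = 156² → right
(94,115,31): 31²+94² = 9797 < 13225 = 115² → obtuse
(19,21,25): 19²+21² = 802 > 625 = 25² → acute
1 of the 4 is right.

1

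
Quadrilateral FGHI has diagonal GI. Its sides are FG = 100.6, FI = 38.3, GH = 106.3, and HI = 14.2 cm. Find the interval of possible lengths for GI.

92.1 < GI < 120.5

From triangle FGI: |100.6 − 38.3| < GI < 100.6 + 38.3, i.e. 62.3 < GI < 138.9.
From triangle HGI: 92.1 < GI < 120.5.
Both must hold, so GI lies in the intersection.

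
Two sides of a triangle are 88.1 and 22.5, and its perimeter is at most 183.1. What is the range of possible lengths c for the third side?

Triangle inequality alone gives 65.6 < c < 110.6.
The perimeter condition gives c ≤ 183.1 − 88.1 − 22.5 = 72.5.
Intersecting the two: 65.6 < c ≤ 72.5.

65.6 < c ≤ 72.5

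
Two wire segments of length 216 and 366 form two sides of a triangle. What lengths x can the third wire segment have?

150 < x < 582

By the triangle inequality, x must be less than 216 + 366 = 582 and greater than |216 − 366| = 150.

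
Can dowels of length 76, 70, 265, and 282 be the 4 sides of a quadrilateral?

A quadrilateral exists iff every side is shorter than the sum of the others — equivalently, the longest side is less than the sum of the rest.
Longest side 282 < 411 (sum of the remaining 3), so yes.

Yes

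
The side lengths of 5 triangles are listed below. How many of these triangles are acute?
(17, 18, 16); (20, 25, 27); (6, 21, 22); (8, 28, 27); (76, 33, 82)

4

(17,18,16): 16²+17² = 545 > 324 = 18² → acute
(20,25,27): 20²+25² = 1025 > 729 = 27² → acute
(6,21,22): 6²+21² = 477 < 484 = 22² → obtuse
(8,28,27): 8²+27² = 793 > 784 = 28² → acute
(76,33,82): 33²+76² = 6865 > 6724 = 82² → acute
4 of the 5 are acute.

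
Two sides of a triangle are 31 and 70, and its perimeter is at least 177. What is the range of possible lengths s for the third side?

Triangle inequality alone gives 39 < s < 101.
The perimeter condition gives s ≥ 177 − 31 − 70 = 76.
Intersecting the two: 76 ≤ s < 101.

76 ≤ s < 101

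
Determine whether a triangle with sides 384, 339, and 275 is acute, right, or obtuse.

acute

Compare the square of the longest side to the sum of squares of the other two: 275² + 339² = 190546 > 147456 = 384².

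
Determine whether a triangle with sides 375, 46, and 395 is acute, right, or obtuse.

Compare the square of the longest side to the sum of squares of the other two: 46² + 375² = 142741 < 156025 = 395².

obtuse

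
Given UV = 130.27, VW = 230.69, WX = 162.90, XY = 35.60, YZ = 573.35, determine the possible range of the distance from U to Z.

13.89 ≤ UZ ≤ 1132.81

The maximum is all hops collinear in one direction: 130.27 + 230.69 + 162.90 + 35.60 + 573.35 = 1132.81.
The longest hop is 573.35; the others sum to 559.46. Folding the others back against it leaves at least 573.35 − 559.46 = 13.89.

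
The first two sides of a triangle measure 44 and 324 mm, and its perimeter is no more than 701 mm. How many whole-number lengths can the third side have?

Triangle inequality: 280 < x < 368. Perimeter ≤ 701 gives x ≤ 701 − 44 − 324 = 333.
So 280 < x ≤ 333; integers 281 through 333: 53 values.

53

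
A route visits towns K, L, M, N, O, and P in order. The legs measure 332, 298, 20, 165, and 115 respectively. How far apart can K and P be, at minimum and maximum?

0 ≤ KP ≤ 930

The maximum is all hops collinear in one direction: 332 + 298 + 20 + 165 + 115 = 930.
The longest hop is 332; the others sum to 598. Since 332 ≤ 598, the path can fold back on itself completely, so the minimum distance is 0.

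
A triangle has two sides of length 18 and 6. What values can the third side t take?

By the triangle inequality, t must be less than 18 + 6 = 24 and greater than |18 − 6| = 12.

12 < t < 24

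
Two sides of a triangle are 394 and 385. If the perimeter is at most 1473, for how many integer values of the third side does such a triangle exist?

685

Triangle inequality: 9 < x < 779. Perimeter ≤ 1473 gives x ≤ 1473 − 394 − 385 = 694.
So 9 < x ≤ 694; integers 10 through 694: 685 values.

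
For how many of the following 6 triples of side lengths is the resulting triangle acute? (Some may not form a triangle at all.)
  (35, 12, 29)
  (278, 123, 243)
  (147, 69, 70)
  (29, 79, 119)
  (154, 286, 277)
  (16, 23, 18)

2

(35,12,29): 12²+29² = 985 < 1225 = 35² → obtuse
(278,123,243): 123²+243² = 74178 < 77284 = 278² → obtuse
(147,69,70): 69+70 ≤ 147, not a triangle
(29,79,119): 29+79 ≤ 119, not a triangle
(154,286,277): 154²+277² = 100445 > 81796 = 286² → acute
(16,23,18): 16²+18² = 580 > 529 = 23² → acute
2 of the 6 are acute.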